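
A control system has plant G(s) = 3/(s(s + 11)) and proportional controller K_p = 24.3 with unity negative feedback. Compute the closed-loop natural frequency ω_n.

ω_n = 8.54 rad/s

The closed-loop denominator is s(s+11) + 24.3·3 = s² + 11s + 72.9.
So ω_n² = 72.9 ⇒ ω_n = 8.538 rad/s, and ζ = 11/(2ω_n) = 0.644.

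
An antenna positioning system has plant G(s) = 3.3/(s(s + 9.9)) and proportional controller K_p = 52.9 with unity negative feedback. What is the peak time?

The closed-loop denominator s² + 9.9s + 174.6 gives ω_n = √174.6 = 13.21 and ζ = 9.9/(2ω_n) = 0.3746.
Damped frequency ω_d = ω_n√(1−ζ²) = 12.25 rad/s, so peak time T_p = π/ω_d = 0.256 s.

T_p = 0.256 s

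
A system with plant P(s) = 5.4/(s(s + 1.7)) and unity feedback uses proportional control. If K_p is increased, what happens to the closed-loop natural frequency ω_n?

ω_n = √(5.4·K_p), which grows with K_p.

increase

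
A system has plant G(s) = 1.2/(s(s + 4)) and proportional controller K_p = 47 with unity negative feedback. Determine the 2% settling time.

From 1 + K_pG(s) = 0: s² + 4s + 56.4 = 0 ⇒ ω_n = 7.51, ζ = 0.2663.
2% settling time T_s ≈ 4/(ζω_n) = 4/2 = 2 s.

T_s ≈ 2 s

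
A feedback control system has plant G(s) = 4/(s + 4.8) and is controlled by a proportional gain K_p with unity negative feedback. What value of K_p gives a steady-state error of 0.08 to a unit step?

K_p = 13.8

The loop is type 0, so e_ss(step) = 1/(1 + K_pos) with K_pos = K_p·G(0).
G(0) = 0.8333. Require 1/(1 + K_p·0.8333) = 0.08, so 1 + 0.8333·K_p = 12.5.
K_p = (12.5 − 1)/0.8333 = 13.8.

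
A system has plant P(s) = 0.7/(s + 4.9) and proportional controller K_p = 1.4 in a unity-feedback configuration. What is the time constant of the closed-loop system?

τ = 0.17 s

Closed-loop transfer function: T(s) = K_p·P(s)/(1 + K_p·P(s)) = 0.98/(s + 4.9 + 0.98) = 0.98/(s + 5.88).
Time constant τ = 1/5.88 = 0.17 s.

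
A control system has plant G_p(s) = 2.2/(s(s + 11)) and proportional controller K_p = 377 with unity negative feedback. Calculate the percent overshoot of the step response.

From 1 + K_pG_p(s) = 0: s² + 11s + 829.4 = 0 ⇒ ω_n = 28.8, ζ = 0.191.
%OS = 100·exp(−πζ/√(1−ζ²)) = 100·exp(−π·0.191/√0.9635) = 54.3%.

54.3%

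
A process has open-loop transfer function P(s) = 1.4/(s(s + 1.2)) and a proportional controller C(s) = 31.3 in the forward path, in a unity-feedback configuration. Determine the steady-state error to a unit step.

The open loop C(s)P(s) has a pole at the origin (type 1), so the static position error constant is infinite and e_ss = 1/(1+∞) = 0.

0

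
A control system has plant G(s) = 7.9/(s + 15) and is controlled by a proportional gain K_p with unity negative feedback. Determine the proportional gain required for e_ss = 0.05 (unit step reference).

K_p = 36.1

For a type-0 loop with proportional control, e_ss = 1/(1 + K_p·G(0)).
G(0) = 0.5267. Require 1/(1 + K_p·0.5267) = 0.05, so 1 + 0.5267·K_p = 20.
K_p = (20 − 1)/0.5267 = 36.1.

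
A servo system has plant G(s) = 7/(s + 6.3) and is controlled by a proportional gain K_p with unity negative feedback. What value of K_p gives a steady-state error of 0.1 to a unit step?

K_p = 8.1

For a type-0 loop with proportional control, e_ss = 1/(1 + K_p·G(0)).
G(0) = 1.111. Require 1/(1 + K_p·1.111) = 0.1, so 1 + 1.111·K_p = 10.
K_p = (10 − 1)/1.111 = 8.1.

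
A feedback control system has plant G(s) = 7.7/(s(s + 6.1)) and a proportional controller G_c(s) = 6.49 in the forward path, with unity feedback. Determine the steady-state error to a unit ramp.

The loop has one pole at the origin (type 1). Velocity error constant K_v = lim_{s→0} s·G_c(s)G(s) = 6.49·7.7/6.1 = 8.192.
Steady-state error to a unit ramp: e_ss = 1/K_v = 0.122.

0.122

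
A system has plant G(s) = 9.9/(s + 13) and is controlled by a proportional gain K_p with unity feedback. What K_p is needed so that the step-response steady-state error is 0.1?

Steady-state error for a unit step on this type-0 loop is 1/(1 + K_p·G(0)).
G(0) = 0.7615. Require 1/(1 + K_p·0.7615) = 0.1, so 1 + 0.7615·K_p = 10.
K_p = (10 − 1)/0.7615 = 11.8.

K_p = 11.8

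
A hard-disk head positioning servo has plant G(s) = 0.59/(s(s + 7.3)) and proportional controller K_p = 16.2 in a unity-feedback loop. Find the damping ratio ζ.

1 + K_p·G(s) = 0 gives s² + 7.3s + 9.558 = 0.
Matching s² + 2ζω_n s + ω_n²: ω_n = √9.558 = 3.092 rad/s and 2ζω_n = 7.3, so ζ = 7.3/(2·3.092) = 1.18.

ζ = 1.18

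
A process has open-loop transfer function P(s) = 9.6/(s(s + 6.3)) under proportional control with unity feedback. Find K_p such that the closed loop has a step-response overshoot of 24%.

From %OS = 100·exp(−πζ/√(1−ζ²)) = 24%, ζ = −ln(0.24)/√(π²+ln²(0.24)) = 0.4136.
Characteristic equation s² + 6.3s + 9.6K_p = 0 gives ζ = 6.3/(2√(9.6K_p)).
Setting ζ = 0.4136: √(9.6K_p) = 6.3/(2·0.4136) = 7.616, so K_p = 58.01/9.6 = 6.04.

K_p = 6.04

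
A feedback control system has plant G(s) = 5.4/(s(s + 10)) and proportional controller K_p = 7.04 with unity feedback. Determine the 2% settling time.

The closed-loop denominator s² + 10s + 38.02 gives ω_n = √38.02 = 6.166 and ζ = 10/(2ω_n) = 0.8109.
2% settling time T_s ≈ 4/(ζω_n) = 4/5 = 0.8 s.

T_s ≈ 0.8 s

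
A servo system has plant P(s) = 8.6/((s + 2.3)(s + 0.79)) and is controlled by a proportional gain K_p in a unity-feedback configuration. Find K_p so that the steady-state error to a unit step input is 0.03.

K_p = 6.83

For a type-0 loop with proportional control, e_ss = 1/(1 + K_p·P(0)).
P(0) = 4.733. Require 1/(1 + K_p·4.733) = 0.03, so 1 + 4.733·K_p = 33.33.
K_p = (33.33 − 1)/4.733 = 6.83.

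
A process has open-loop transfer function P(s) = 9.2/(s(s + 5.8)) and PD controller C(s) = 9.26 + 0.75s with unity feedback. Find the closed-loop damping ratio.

ζ = 0.688

Forward path: (9.26 + 0.75s)·9.2/(s(s+5.8)). The closed-loop characteristic equation is s² + (5.8 + 9.2·0.75)s + 9.2·9.26 = 0.
That is s² + 12.7s + 85.19 = 0, so ω_n = 9.23 rad/s and ζ = 12.7/(2·9.23) = 0.688.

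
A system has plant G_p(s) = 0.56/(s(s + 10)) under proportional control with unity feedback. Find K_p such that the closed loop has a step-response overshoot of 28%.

K_p = 317

From %OS = 100·exp(−πζ/√(1−ζ²)) = 28%, ζ = −ln(0.28)/√(π²+ln²(0.28)) = 0.3755.
Characteristic equation s² + 10s + 0.56K_p = 0 gives ζ = 10/(2√(0.56K_p)).
Setting ζ = 0.3755: √(0.56K_p) = 10/(2·0.3755) = 13.31, so K_p = 177.3/0.56 = 317.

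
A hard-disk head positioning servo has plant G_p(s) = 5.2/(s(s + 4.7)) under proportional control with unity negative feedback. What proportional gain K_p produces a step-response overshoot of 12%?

From %OS = 100·exp(−πζ/√(1−ζ²)) = 12%, ζ = −ln(0.12)/√(π²+ln²(0.12)) = 0.5594.
Characteristic equation s² + 4.7s + 5.2K_p = 0 gives ζ = 4.7/(2√(5.2K_p)).
Setting ζ = 0.5594: √(5.2K_p) = 4.7/(2·0.5594) = 4.201, so K_p = 17.65/5.2 = 3.39.

K_p = 3.39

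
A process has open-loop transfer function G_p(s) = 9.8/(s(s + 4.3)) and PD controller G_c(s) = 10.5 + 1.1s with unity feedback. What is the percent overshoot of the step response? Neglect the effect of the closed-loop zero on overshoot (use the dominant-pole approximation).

3.05%

Forward path: (10.5 + 1.1s)·9.8/(s(s+4.3)). The closed-loop characteristic equation is s² + (4.3 + 9.8·1.1)s + 9.8·10.5 = 0.
That is s² + 15.08s + 102.9 = 0, so ω_n = 10.14 rad/s and ζ = 15.08/(2·10.14) = 0.7433.
%OS = 100·exp(−πζ/√(1−ζ²)) = 3.05%.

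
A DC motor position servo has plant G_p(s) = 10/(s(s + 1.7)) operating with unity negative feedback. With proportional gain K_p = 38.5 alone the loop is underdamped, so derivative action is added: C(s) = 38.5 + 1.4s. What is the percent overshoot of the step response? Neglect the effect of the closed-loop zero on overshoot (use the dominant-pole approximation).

25.4%

Forward path: (38.5 + 1.4s)·10/(s(s+1.7)). The closed-loop characteristic equation is s² + (1.7 + 10·1.4)s + 10·38.5 = 0.
That is s² + 15.7s + 385 = 0, so ω_n = 19.62 rad/s and ζ = 15.7/(2·19.62) = 0.4001.
%OS = 100·exp(−πζ/√(1−ζ²)) = 25.4%.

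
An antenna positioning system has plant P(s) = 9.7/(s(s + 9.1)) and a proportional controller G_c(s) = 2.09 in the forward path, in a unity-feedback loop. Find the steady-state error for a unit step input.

0

The open loop G_c(s)P(s) has a pole at the origin (type 1), so the static position error constant is infinite and e_ss = 1/(1+∞) = 0.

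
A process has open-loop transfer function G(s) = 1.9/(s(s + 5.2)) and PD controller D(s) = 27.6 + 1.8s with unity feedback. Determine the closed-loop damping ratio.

ζ = 0.595

Forward path: (27.6 + 1.8s)·1.9/(s(s+5.2)). The closed-loop characteristic equation is s² + (5.2 + 1.9·1.8)s + 1.9·27.6 = 0.
That is s² + 8.62s + 52.44 = 0, so ω_n = 7.242 rad/s and ζ = 8.62/(2·7.242) = 0.5952.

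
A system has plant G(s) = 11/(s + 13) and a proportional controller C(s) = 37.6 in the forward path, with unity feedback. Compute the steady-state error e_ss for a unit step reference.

0.0305

The loop is type 0. Static position error constant K_pos = C(0)·G(0) = 37.6·0.8462 = 31.82.
Steady-state error to a unit step: e_ss = 1/(1+K_pos) = 1/32.82 = 0.0305.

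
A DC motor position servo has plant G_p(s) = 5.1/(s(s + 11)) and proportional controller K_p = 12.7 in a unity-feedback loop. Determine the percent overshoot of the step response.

5.28%

The closed-loop denominator s² + 11s + 64.77 gives ω_n = √64.77 = 8.048 and ζ = 11/(2ω_n) = 0.6834.
%OS = 100·exp(−πζ/√(1−ζ²)) = 100·exp(−π·0.6834/√0.533) = 5.28%.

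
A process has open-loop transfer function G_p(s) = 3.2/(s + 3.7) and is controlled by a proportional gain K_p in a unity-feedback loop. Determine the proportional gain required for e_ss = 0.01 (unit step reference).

For a type-0 loop with proportional control, e_ss = 1/(1 + K_p·G_p(0)).
G_p(0) = 0.8649. Require 1/(1 + K_p·0.8649) = 0.01, so 1 + 0.8649·K_p = 100.
K_p = (100 − 1)/0.8649 = 114.

K_p = 114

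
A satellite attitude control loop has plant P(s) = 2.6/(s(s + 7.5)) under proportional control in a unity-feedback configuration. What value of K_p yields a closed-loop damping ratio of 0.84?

Closed-loop characteristic equation: s² + 7.5s + K_p·2.6 = 0.
So ω_n = √(2.6K_p) and 2ζω_n = 7.5, giving ζ = 7.5/(2√(2.6K_p)).
Setting ζ = 0.84: √(2.6K_p) = 7.5/(2·0.84) = 4.464, so K_p = 19.93/2.6 = 7.67.

K_p = 7.67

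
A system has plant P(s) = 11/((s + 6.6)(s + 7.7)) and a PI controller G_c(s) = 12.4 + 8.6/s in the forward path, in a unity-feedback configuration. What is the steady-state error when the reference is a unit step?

0

The open loop G_c(s)P(s) has a pole at the origin (type 1), so the static position error constant is infinite and e_ss = 1/(1+∞) = 0.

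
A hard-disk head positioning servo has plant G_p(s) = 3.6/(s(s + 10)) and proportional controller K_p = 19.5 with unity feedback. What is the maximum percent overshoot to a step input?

The closed-loop denominator s² + 10s + 70.2 gives ω_n = √70.2 = 8.379 and ζ = 10/(2ω_n) = 0.5968.
%OS = 100·exp(−πζ/√(1−ζ²)) = 100·exp(−π·0.5968/√0.6439) = 9.67%.

9.67%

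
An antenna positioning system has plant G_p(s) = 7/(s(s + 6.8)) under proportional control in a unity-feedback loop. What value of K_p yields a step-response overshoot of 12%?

K_p = 5.28

From %OS = 100·exp(−πζ/√(1−ζ²)) = 12%, ζ = −ln(0.12)/√(π²+ln²(0.12)) = 0.5594.
Characteristic equation s² + 6.8s + 7K_p = 0 gives ζ = 6.8/(2√(7K_p)).
Setting ζ = 0.5594: √(7K_p) = 6.8/(2·0.5594) = 6.078, so K_p = 36.94/7 = 5.28.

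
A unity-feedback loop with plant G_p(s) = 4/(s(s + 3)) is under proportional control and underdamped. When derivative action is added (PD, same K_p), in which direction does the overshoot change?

decrease

With PD the characteristic equation becomes s² + (a + K·K_d)s + K·K_p = 0; the damping term grows, ζ rises, overshoot falls.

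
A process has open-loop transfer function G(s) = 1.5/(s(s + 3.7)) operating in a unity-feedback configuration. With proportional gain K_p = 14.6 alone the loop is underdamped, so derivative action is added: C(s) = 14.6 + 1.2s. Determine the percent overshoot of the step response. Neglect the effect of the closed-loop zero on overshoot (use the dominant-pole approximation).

Forward path: (14.6 + 1.2s)·1.5/(s(s+3.7)). The closed-loop characteristic equation is s² + (3.7 + 1.5·1.2)s + 1.5·14.6 = 0.
That is s² + 5.5s + 21.9 = 0, so ω_n = 4.68 rad/s and ζ = 5.5/(2·4.68) = 0.5876.
%OS = 100·exp(−πζ/√(1−ζ²)) = 10.2%.

10.2%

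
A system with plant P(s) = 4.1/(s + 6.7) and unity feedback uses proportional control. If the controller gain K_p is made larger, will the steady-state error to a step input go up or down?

The position error constant K_pos = K_p·P(0) grows with K_p, and e_ss = 1/(1+K_pos) falls.

decrease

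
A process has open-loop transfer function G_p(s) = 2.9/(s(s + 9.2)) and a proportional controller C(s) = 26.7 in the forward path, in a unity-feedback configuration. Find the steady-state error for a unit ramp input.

0.119

The loop has one pole at the origin (type 1). Velocity error constant K_v = lim_{s→0} s·C(s)G_p(s) = 26.7·2.9/9.2 = 8.416.
Steady-state error to a unit ramp: e_ss = 1/K_v = 0.119.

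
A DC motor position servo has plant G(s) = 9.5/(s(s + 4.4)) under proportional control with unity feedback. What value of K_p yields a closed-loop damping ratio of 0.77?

K_p = 0.859

Closed-loop characteristic equation: s² + 4.4s + K_p·9.5 = 0.
So ω_n = √(9.5K_p) and 2ζω_n = 4.4, giving ζ = 4.4/(2√(9.5K_p)).
Setting ζ = 0.77: √(9.5K_p) = 4.4/(2·0.77) = 2.857, so K_p = 8.163/9.5 = 0.859.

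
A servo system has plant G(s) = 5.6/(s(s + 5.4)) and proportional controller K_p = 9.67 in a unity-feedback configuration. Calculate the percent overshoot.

From 1 + K_pG(s) = 0: s² + 5.4s + 54.15 = 0 ⇒ ω_n = 7.359, ζ = 0.3669.
%OS = 100·exp(−πζ/√(1−ζ²)) = 100·exp(−π·0.3669/√0.8654) = 29%.

29%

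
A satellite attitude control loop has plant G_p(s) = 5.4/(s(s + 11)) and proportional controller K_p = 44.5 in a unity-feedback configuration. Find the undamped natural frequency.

ω_n = 15.5 rad/s

With unity feedback the closed-loop characteristic equation is s² + 11s + 44.5·5.4 = s² + 11s + 240.3 = 0.
Matching s² + 2ζω_n s + ω_n²: ω_n = √240.3 = 15.5 rad/s and 2ζω_n = 11, so ζ = 11/(2·15.5) = 0.355.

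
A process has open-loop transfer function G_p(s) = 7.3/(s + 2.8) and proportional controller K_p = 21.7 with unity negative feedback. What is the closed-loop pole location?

Closed-loop transfer function: T(s) = K_p·G_p(s)/(1 + K_p·G_p(s)) = 158.4/(s + 2.8 + 158.4) = 158.4/(s + 161.2).
The closed-loop pole is at s = −161.2.

s = -161.2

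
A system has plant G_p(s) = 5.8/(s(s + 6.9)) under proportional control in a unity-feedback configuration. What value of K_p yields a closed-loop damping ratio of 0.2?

K_p = 51.3

Closed-loop characteristic equation: s² + 6.9s + K_p·5.8 = 0.
So ω_n = √(5.8K_p) and 2ζω_n = 6.9, giving ζ = 6.9/(2√(5.8K_p)).
Setting ζ = 0.2: √(5.8K_p) = 6.9/(2·0.2) = 17.25, so K_p = 297.6/5.8 = 51.3.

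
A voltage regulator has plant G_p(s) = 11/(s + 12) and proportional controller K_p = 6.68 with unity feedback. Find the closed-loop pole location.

s = -85.48

Closed-loop transfer function: T(s) = K_p·G_p(s)/(1 + K_p·G_p(s)) = 73.48/(s + 12 + 73.48) = 73.48/(s + 85.48).
The closed-loop pole is at s = −85.48.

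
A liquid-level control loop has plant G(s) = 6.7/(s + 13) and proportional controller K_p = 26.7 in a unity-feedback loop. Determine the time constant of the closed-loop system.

τ = 0.00521 s

Closed-loop transfer function: T(s) = K_p·G(s)/(1 + K_p·G(s)) = 178.9/(s + 13 + 178.9) = 178.9/(s + 191.9).
Time constant τ = 1/191.9 = 0.00521 s.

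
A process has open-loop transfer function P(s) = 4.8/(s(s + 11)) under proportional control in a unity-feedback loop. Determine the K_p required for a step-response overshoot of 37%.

From %OS = 100·exp(−πζ/√(1−ζ²)) = 37%, ζ = −ln(0.37)/√(π²+ln²(0.37)) = 0.3017.
Characteristic equation s² + 11s + 4.8K_p = 0 gives ζ = 11/(2√(4.8K_p)).
Setting ζ = 0.3017: √(4.8K_p) = 11/(2·0.3017) = 18.23, so K_p = 332.3/4.8 = 69.2.

K_p = 69.2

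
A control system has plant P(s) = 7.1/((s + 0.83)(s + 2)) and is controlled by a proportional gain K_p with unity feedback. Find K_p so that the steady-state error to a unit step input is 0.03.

Steady-state error for a unit step on this type-0 loop is 1/(1 + K_p·P(0)).
P(0) = 4.277. Require 1/(1 + K_p·4.277) = 0.03, so 1 + 4.277·K_p = 33.33.
K_p = (33.33 − 1)/4.277 = 7.56.

K_p = 7.56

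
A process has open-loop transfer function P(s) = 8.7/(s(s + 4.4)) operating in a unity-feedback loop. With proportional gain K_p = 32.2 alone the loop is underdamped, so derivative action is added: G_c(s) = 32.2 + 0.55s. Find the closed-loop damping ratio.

ζ = 0.274

Forward path: (32.2 + 0.55s)·8.7/(s(s+4.4)). The closed-loop characteristic equation is s² + (4.4 + 8.7·0.55)s + 8.7·32.2 = 0.
That is s² + 9.185s + 280.1 = 0, so ω_n = 16.74 rad/s and ζ = 9.185/(2·16.74) = 0.2744.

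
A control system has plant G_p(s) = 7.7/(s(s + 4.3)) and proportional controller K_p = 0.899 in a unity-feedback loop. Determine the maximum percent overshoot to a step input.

From 1 + K_pG_p(s) = 0: s² + 4.3s + 6.922 = 0 ⇒ ω_n = 2.631, ζ = 0.8172.
%OS = 100·exp(−πζ/√(1−ζ²)) = 100·exp(−π·0.8172/√0.3322) = 1.16%.

1.16%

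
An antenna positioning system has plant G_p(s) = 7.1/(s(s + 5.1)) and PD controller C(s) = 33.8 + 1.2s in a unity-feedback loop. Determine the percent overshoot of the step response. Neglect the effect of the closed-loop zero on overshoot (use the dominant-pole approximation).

21.5%

Forward path: (33.8 + 1.2s)·7.1/(s(s+5.1)). The closed-loop characteristic equation is s² + (5.1 + 7.1·1.2)s + 7.1·33.8 = 0.
That is s² + 13.62s + 240 = 0, so ω_n = 15.49 rad/s and ζ = 13.62/(2·15.49) = 0.4396.
%OS = 100·exp(−πζ/√(1−ζ²)) = 21.5%.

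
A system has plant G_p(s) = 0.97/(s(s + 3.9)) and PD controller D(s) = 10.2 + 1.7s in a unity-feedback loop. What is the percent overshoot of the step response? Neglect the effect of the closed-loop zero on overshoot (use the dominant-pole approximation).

Forward path: (10.2 + 1.7s)·0.97/(s(s+3.9)). The closed-loop characteristic equation is s² + (3.9 + 0.97·1.7)s + 0.97·10.2 = 0.
That is s² + 5.549s + 9.894 = 0, so ω_n = 3.145 rad/s and ζ = 5.549/(2·3.145) = 0.8821.
%OS = 100·exp(−πζ/√(1−ζ²)) = 0.279%.

0.279%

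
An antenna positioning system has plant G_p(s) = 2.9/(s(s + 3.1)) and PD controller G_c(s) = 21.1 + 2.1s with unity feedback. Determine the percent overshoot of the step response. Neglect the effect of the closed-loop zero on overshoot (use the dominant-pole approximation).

10.2%

Forward path: (21.1 + 2.1s)·2.9/(s(s+3.1)). The closed-loop characteristic equation is s² + (3.1 + 2.9·2.1)s + 2.9·21.1 = 0.
That is s² + 9.19s + 61.19 = 0, so ω_n = 7.822 rad/s and ζ = 9.19/(2·7.822) = 0.5874.
%OS = 100·exp(−πζ/√(1−ζ²)) = 10.2%.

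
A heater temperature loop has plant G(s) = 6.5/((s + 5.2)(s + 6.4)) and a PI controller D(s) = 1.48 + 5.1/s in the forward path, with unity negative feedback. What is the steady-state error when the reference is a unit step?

0

The open loop D(s)G(s) has a pole at the origin (type 1), so the static position error constant is infinite and e_ss = 1/(1+∞) = 0.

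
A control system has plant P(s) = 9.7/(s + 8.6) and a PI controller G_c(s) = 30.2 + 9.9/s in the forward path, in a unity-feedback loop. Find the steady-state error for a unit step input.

The open loop G_c(s)P(s) has a pole at the origin (type 1), so the static position error constant is infinite and e_ss = 1/(1+∞) = 0.

0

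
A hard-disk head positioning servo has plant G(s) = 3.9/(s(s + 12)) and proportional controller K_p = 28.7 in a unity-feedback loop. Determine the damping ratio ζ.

ζ = 0.567

With unity feedback the closed-loop characteristic equation is s² + 12s + 28.7·3.9 = s² + 12s + 111.9 = 0.
So ω_n² = 111.9 ⇒ ω_n = 10.58 rad/s, and ζ = 12/(2ω_n) = 0.567.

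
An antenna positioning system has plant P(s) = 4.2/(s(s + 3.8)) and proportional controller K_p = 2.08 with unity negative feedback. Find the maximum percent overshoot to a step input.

From 1 + K_pP(s) = 0: s² + 3.8s + 8.736 = 0 ⇒ ω_n = 2.956, ζ = 0.6428.
%OS = 100·exp(−πζ/√(1−ζ²)) = 100·exp(−π·0.6428/√0.5868) = 7.16%.

7.16%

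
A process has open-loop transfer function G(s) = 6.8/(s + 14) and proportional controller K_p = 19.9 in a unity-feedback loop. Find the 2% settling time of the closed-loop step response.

Closed-loop transfer function: T(s) = K_p·G(s)/(1 + K_p·G(s)) = 135.3/(s + 14 + 135.3) = 135.3/(s + 149.3).
Time constant τ = 1/149.3 = 0.006697 s, so the 2% settling time is about 4τ = 0.0268 s.

T_s ≈ 0.0268 s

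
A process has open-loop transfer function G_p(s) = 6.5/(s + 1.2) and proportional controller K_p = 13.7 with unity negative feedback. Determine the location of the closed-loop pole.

s = -90.25

Closed-loop transfer function: T(s) = K_p·G_p(s)/(1 + K_p·G_p(s)) = 89.05/(s + 1.2 + 89.05) = 89.05/(s + 90.25).
The closed-loop pole is at s = −90.25.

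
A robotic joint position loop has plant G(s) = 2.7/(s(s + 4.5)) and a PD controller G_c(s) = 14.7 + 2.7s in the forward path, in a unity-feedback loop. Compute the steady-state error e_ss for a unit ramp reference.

0.113

The loop has one pole at the origin (type 1). Velocity error constant K_v = lim_{s→0} s·G_c(s)G(s) = 14.7·2.7/4.5 = 8.82.
Steady-state error to a unit ramp: e_ss = 1/K_v = 0.113.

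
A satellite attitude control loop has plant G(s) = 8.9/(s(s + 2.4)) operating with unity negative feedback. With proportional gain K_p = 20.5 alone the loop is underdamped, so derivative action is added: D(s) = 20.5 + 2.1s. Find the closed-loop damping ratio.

Forward path: (20.5 + 2.1s)·8.9/(s(s+2.4)). The closed-loop characteristic equation is s² + (2.4 + 8.9·2.1)s + 8.9·20.5 = 0.
That is s² + 21.09s + 182.5 = 0, so ω_n = 13.51 rad/s and ζ = 21.09/(2·13.51) = 0.7807.

ζ = 0.781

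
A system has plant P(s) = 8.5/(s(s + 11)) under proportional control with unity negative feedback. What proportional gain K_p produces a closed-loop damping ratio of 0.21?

Closed-loop characteristic equation: s² + 11s + K_p·8.5 = 0.
So ω_n = √(8.5K_p) and 2ζω_n = 11, giving ζ = 11/(2√(8.5K_p)).
Setting ζ = 0.21: √(8.5K_p) = 11/(2·0.21) = 26.19, so K_p = 685.9/8.5 = 80.7.

K_p = 80.7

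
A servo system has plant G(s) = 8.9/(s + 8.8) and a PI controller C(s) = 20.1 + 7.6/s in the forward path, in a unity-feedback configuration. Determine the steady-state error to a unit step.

The open loop C(s)G(s) has a pole at the origin (type 1), so the static position error constant is infinite and e_ss = 1/(1+∞) = 0.

0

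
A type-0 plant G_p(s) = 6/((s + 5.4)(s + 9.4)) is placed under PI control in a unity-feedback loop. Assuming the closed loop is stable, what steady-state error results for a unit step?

The PI controller's integrator makes the forward path type 1, so e_ss to a step is zero.

0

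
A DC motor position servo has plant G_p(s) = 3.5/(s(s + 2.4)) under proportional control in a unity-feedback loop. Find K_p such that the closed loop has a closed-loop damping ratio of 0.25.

K_p = 6.58

Closed-loop characteristic equation: s² + 2.4s + K_p·3.5 = 0.
So ω_n = √(3.5K_p) and 2ζω_n = 2.4, giving ζ = 2.4/(2√(3.5K_p)).
Setting ζ = 0.25: √(3.5K_p) = 2.4/(2·0.25) = 4.8, so K_p = 23.04/3.5 = 6.58.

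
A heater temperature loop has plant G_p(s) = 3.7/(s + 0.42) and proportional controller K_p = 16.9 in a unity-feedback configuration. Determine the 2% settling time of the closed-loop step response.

T_s ≈ 0.0635 s

Closed-loop transfer function: T(s) = K_p·G_p(s)/(1 + K_p·G_p(s)) = 62.53/(s + 0.42 + 62.53) = 62.53/(s + 62.95).
Time constant τ = 1/62.95 = 0.01589 s, so the 2% settling time is about 4τ = 0.0635 s.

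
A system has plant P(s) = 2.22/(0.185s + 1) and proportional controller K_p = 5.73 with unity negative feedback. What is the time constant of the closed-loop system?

τ = 0.0135 s

Closed loop: T(s) = K_p·P/(1+K_p·P) = 12.72/(0.185s + 1 + 12.72), with pole at s = −(1 + 12.72)/0.185 = −74.17.
Closed-loop time constant τ = 1/74.17 = 0.0135 s.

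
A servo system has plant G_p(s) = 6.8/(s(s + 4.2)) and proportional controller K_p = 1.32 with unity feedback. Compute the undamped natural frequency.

ω_n = 3 rad/s

1 + K_p·G_p(s) = 0 gives s² + 4.2s + 8.976 = 0.
Matching s² + 2ζω_n s + ω_n²: ω_n = √8.976 = 2.996 rad/s and 2ζω_n = 4.2, so ζ = 4.2/(2·2.996) = 0.701.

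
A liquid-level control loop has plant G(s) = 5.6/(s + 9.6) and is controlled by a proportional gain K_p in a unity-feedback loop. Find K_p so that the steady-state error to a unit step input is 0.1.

The loop is type 0, so e_ss(step) = 1/(1 + K_pos) with K_pos = K_p·G(0).
G(0) = 0.5833. Require 1/(1 + K_p·0.5833) = 0.1, so 1 + 0.5833·K_p = 10.
K_p = (10 − 1)/0.5833 = 15.4.

K_p = 15.4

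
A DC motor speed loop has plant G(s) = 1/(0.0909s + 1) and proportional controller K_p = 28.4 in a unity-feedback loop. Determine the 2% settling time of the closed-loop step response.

T_s ≈ 0.0124 s

Closed loop: T(s) = K_p·G/(1+K_p·G) = 28.4/(0.0909s + 1 + 28.4), with pole at s = −(1 + 28.4)/0.0909 = −323.4.
τ = 1/323.4 = 0.003092 s, so 2% settling time ≈ 4τ = 0.0124 s.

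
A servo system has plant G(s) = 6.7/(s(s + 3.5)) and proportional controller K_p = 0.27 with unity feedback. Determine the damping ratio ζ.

ζ = 1.3

The closed-loop denominator is s(s+3.5) + 0.27·6.7 = s² + 3.5s + 1.809.
So ω_n² = 1.809 ⇒ ω_n = 1.345 rad/s, and ζ = 3.5/(2ω_n) = 1.3.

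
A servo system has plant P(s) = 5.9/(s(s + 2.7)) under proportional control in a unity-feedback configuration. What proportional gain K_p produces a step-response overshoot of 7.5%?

From %OS = 100·exp(−πζ/√(1−ζ²)) = 7.5%, ζ = −ln(0.075)/√(π²+ln²(0.075)) = 0.6362.
Characteristic equation s² + 2.7s + 5.9K_p = 0 gives ζ = 2.7/(2√(5.9K_p)).
Setting ζ = 0.6362: √(5.9K_p) = 2.7/(2·0.6362) = 2.122, so K_p = 4.503/5.9 = 0.763.

K_p = 0.763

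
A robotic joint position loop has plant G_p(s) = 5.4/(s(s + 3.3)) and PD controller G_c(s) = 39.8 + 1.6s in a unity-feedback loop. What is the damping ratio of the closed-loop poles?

Forward path: (39.8 + 1.6s)·5.4/(s(s+3.3)). The closed-loop characteristic equation is s² + (3.3 + 5.4·1.6)s + 5.4·39.8 = 0.
That is s² + 11.94s + 214.9 = 0, so ω_n = 14.66 rad/s and ζ = 11.94/(2·14.66) = 0.4072.

ζ = 0.407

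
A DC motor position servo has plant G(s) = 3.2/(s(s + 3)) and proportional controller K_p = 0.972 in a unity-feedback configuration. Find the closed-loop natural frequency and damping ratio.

ω_n = 1.76 rad/s, ζ = 0.851

With unity feedback the closed-loop characteristic equation is s² + 3s + 0.972·3.2 = s² + 3s + 3.11 = 0.
So ω_n² = 3.11 ⇒ ω_n = 1.764 rad/s, and ζ = 3/(2ω_n) = 0.851.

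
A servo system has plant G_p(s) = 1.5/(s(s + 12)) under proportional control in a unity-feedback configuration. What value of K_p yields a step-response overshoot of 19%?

From %OS = 100·exp(−πζ/√(1−ζ²)) = 19%, ζ = −ln(0.19)/√(π²+ln²(0.19)) = 0.4673.
Characteristic equation s² + 12s + 1.5K_p = 0 gives ζ = 12/(2√(1.5K_p)).
Setting ζ = 0.4673: √(1.5K_p) = 12/(2·0.4673) = 12.84, so K_p = 164.8/1.5 = 110.

K_p = 110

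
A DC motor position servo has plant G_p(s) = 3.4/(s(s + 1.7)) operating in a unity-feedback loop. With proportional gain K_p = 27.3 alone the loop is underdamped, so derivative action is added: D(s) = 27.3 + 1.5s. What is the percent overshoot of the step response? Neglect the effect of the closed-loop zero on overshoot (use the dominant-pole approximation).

Forward path: (27.3 + 1.5s)·3.4/(s(s+1.7)). The closed-loop characteristic equation is s² + (1.7 + 3.4·1.5)s + 3.4·27.3 = 0.
That is s² + 6.8s + 92.82 = 0, so ω_n = 9.634 rad/s and ζ = 6.8/(2·9.634) = 0.3529.
%OS = 100·exp(−πζ/√(1−ζ²)) = 30.6%.

30.6%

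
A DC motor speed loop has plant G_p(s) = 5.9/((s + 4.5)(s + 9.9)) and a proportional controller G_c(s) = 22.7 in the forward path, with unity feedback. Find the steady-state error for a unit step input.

The loop is type 0. Static position error constant K_pos = G_c(0)·G_p(0) = 22.7·0.1324 = 3.006.
Steady-state error to a unit step: e_ss = 1/(1+K_pos) = 1/4.006 = 0.25.

0.25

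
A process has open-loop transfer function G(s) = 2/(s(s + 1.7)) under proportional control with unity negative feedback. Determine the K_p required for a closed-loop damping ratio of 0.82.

K_p = 0.537

Closed-loop characteristic equation: s² + 1.7s + K_p·2 = 0.
So ω_n = √(2K_p) and 2ζω_n = 1.7, giving ζ = 1.7/(2√(2K_p)).
Setting ζ = 0.82: √(2K_p) = 1.7/(2·0.82) = 1.037, so K_p = 1.075/2 = 0.537.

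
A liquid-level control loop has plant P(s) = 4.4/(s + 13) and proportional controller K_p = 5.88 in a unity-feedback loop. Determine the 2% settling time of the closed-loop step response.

T_s ≈ 0.103 s

Closed-loop transfer function: T(s) = K_p·P(s)/(1 + K_p·P(s)) = 25.87/(s + 13 + 25.87) = 25.87/(s + 38.87).
Time constant τ = 1/38.87 = 0.02573 s, so the 2% settling time is about 4τ = 0.103 s.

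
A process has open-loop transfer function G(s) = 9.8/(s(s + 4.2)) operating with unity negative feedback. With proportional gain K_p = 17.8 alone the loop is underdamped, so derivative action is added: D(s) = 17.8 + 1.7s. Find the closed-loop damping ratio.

ζ = 0.79

Forward path: (17.8 + 1.7s)·9.8/(s(s+4.2)). The closed-loop characteristic equation is s² + (4.2 + 9.8·1.7)s + 9.8·17.8 = 0.
That is s² + 20.86s + 174.4 = 0, so ω_n = 13.21 rad/s and ζ = 20.86/(2·13.21) = 0.7897.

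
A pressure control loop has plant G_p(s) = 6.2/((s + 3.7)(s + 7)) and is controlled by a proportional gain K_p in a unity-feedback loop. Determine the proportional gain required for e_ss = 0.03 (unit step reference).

K_p = 135

The loop is type 0, so e_ss(step) = 1/(1 + K_pos) with K_pos = K_p·G_p(0).
G_p(0) = 0.2394. Require 1/(1 + K_p·0.2394) = 0.03, so 1 + 0.2394·K_p = 33.33.
K_p = (33.33 − 1)/0.2394 = 135.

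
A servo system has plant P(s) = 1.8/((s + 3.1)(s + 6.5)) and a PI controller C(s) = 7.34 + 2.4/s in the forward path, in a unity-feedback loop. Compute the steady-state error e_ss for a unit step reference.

The open loop C(s)P(s) has a pole at the origin (type 1), so the static position error constant is infinite and e_ss = 1/(1+∞) = 0.

0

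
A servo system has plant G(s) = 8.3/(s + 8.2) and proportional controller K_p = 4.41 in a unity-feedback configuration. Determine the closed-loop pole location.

Closed-loop transfer function: T(s) = K_p·G(s)/(1 + K_p·G(s)) = 36.6/(s + 8.2 + 36.6) = 36.6/(s + 44.8).
The closed-loop pole is at s = −44.8.

s = -44.8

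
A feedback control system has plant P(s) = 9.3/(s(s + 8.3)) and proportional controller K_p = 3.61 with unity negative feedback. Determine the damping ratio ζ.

The closed-loop denominator is s(s+8.3) + 3.61·9.3 = s² + 8.3s + 33.57.
Matching s² + 2ζω_n s + ω_n²: ω_n = √33.57 = 5.794 rad/s and 2ζω_n = 8.3, so ζ = 8.3/(2·5.794) = 0.716.

ζ = 0.716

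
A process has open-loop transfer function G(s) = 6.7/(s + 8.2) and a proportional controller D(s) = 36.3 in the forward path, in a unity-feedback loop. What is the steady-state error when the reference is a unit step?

0.0326

The loop is type 0. Static position error constant K_pos = D(0)·G(0) = 36.3·0.8171 = 29.66.
Steady-state error to a unit step: e_ss = 1/(1+K_pos) = 1/30.66 = 0.0326.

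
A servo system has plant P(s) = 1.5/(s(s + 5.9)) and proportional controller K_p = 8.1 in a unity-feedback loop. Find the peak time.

T_p = 1.69 s

Closed-loop characteristic equation: s² + 5.9s + 12.15 = 0, so ω_n = 3.486 rad/s and ζ = 5.9/(2·3.486) = 0.8463.
Damped frequency ω_d = ω_n√(1−ζ²) = 1.857 rad/s, so peak time T_p = π/ω_d = 1.69 s.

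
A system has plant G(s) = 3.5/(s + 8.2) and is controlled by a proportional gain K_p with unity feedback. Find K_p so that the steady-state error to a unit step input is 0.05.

K_p = 44.5

Steady-state error for a unit step on this type-0 loop is 1/(1 + K_p·G(0)).
G(0) = 0.4268. Require 1/(1 + K_p·0.4268) = 0.05, so 1 + 0.4268·K_p = 20.
K_p = (20 − 1)/0.4268 = 44.5.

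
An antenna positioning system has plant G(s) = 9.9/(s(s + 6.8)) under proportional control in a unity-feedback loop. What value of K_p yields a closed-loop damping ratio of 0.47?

Closed-loop characteristic equation: s² + 6.8s + K_p·9.9 = 0.
So ω_n = √(9.9K_p) and 2ζω_n = 6.8, giving ζ = 6.8/(2√(9.9K_p)).
Setting ζ = 0.47: √(9.9K_p) = 6.8/(2·0.47) = 7.234, so K_p = 52.33/9.9 = 5.29.

K_p = 5.29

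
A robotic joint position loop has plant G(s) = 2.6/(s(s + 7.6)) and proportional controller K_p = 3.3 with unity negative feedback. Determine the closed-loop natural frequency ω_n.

With unity feedback the closed-loop characteristic equation is s² + 7.6s + 3.3·2.6 = s² + 7.6s + 8.58 = 0.
Matching s² + 2ζω_n s + ω_n²: ω_n = √8.58 = 2.929 rad/s and 2ζω_n = 7.6, so ζ = 7.6/(2·2.929) = 1.3.

ω_n = 2.93 rad/s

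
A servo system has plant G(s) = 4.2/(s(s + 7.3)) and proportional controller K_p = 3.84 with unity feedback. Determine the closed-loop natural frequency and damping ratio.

ω_n = 4.02 rad/s, ζ = 0.909

The closed-loop denominator is s(s+7.3) + 3.84·4.2 = s² + 7.3s + 16.13.
Matching s² + 2ζω_n s + ω_n²: ω_n = √16.13 = 4.016 rad/s and 2ζω_n = 7.3, so ζ = 7.3/(2·4.016) = 0.909.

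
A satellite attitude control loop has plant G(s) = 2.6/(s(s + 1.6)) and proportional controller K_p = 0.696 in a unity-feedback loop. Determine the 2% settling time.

T_s ≈ 5 s

Closed-loop characteristic equation: s² + 1.6s + 1.81 = 0, so ω_n = 1.345 rad/s and ζ = 1.6/(2·1.345) = 0.5947.
2% settling time T_s ≈ 4/(ζω_n) = 4/0.8 = 5 s.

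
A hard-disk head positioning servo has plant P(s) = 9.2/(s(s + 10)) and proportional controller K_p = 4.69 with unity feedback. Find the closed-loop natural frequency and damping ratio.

ω_n = 6.57 rad/s, ζ = 0.761

1 + K_p·P(s) = 0 gives s² + 10s + 43.15 = 0.
Matching s² + 2ζω_n s + ω_n²: ω_n = √43.15 = 6.569 rad/s and 2ζω_n = 10, so ζ = 10/(2·6.569) = 0.761.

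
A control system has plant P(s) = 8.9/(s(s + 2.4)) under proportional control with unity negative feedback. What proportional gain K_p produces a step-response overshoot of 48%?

From %OS = 100·exp(−πζ/√(1−ζ²)) = 48%, ζ = −ln(0.48)/√(π²+ln²(0.48)) = 0.2275.
Characteristic equation s² + 2.4s + 8.9K_p = 0 gives ζ = 2.4/(2√(8.9K_p)).
Setting ζ = 0.2275: √(8.9K_p) = 2.4/(2·0.2275) = 5.275, so K_p = 27.82/8.9 = 3.13.

K_p = 3.13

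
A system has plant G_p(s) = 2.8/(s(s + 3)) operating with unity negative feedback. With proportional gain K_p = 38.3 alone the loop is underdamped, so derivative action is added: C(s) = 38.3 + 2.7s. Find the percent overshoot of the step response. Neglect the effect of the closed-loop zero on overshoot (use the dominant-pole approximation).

Forward path: (38.3 + 2.7s)·2.8/(s(s+3)). The closed-loop characteristic equation is s² + (3 + 2.8·2.7)s + 2.8·38.3 = 0.
That is s² + 10.56s + 107.2 = 0, so ω_n = 10.36 rad/s and ζ = 10.56/(2·10.36) = 0.5099.
%OS = 100·exp(−πζ/√(1−ζ²)) = 15.5%.

15.5%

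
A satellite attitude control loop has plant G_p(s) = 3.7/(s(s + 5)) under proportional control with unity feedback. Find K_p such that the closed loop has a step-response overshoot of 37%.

From %OS = 100·exp(−πζ/√(1−ζ²)) = 37%, ζ = −ln(0.37)/√(π²+ln²(0.37)) = 0.3017.
Characteristic equation s² + 5s + 3.7K_p = 0 gives ζ = 5/(2√(3.7K_p)).
Setting ζ = 0.3017: √(3.7K_p) = 5/(2·0.3017) = 8.286, so K_p = 68.65/3.7 = 18.6.

K_p = 18.6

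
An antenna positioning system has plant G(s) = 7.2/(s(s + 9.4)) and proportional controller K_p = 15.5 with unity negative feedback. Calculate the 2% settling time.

From 1 + K_pG(s) = 0: s² + 9.4s + 111.6 = 0 ⇒ ω_n = 10.56, ζ = 0.4449.
2% settling time T_s ≈ 4/(ζω_n) = 4/4.7 = 0.851 s.

T_s ≈ 0.851 s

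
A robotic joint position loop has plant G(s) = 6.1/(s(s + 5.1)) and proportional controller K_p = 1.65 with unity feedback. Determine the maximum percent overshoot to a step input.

From 1 + K_pG(s) = 0: s² + 5.1s + 10.06 = 0 ⇒ ω_n = 3.173, ζ = 0.8038.
%OS = 100·exp(−πζ/√(1−ζ²)) = 100·exp(−π·0.8038/√0.3539) = 1.43%.

1.43%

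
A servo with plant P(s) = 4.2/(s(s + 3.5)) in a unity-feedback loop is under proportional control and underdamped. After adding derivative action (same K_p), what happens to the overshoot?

decrease

With PD the characteristic equation becomes s² + (a + K·K_d)s + K·K_p = 0; the damping term grows, ζ rises, overshoot falls.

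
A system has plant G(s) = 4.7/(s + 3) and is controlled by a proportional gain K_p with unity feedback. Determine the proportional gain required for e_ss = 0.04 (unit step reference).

K_p = 15.3

Steady-state error for a unit step on this type-0 loop is 1/(1 + K_p·G(0)).
G(0) = 1.567. Require 1/(1 + K_p·1.567) = 0.04, so 1 + 1.567·K_p = 25.
K_p = (25 − 1)/1.567 = 15.3.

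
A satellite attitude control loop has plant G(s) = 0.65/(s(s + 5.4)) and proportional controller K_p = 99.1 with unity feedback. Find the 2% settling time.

T_s ≈ 1.48 s

Closed-loop characteristic equation: s² + 5.4s + 64.41 = 0, so ω_n = 8.026 rad/s and ζ = 5.4/(2·8.026) = 0.3364.
2% settling time T_s ≈ 4/(ζω_n) = 4/2.7 = 1.48 s.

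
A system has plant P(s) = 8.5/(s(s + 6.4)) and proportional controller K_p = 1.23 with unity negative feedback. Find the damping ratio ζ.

The closed-loop denominator is s(s+6.4) + 1.23·8.5 = s² + 6.4s + 10.46.
Matching s² + 2ζω_n s + ω_n²: ω_n = √10.46 = 3.233 rad/s and 2ζω_n = 6.4, so ζ = 6.4/(2·3.233) = 0.99.

ζ = 0.99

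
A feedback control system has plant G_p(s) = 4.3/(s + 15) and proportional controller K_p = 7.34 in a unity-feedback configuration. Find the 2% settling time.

Closed-loop transfer function: T(s) = K_p·G_p(s)/(1 + K_p·G_p(s)) = 31.56/(s + 15 + 31.56) = 31.56/(s + 46.56).
Time constant τ = 1/46.56 = 0.02148 s, so the 2% settling time is about 4τ = 0.0859 s.

T_s ≈ 0.0859 s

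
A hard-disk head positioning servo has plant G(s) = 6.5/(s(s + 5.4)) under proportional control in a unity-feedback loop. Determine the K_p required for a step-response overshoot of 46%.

From %OS = 100·exp(−πζ/√(1−ζ²)) = 46%, ζ = −ln(0.46)/√(π²+ln²(0.46)) = 0.24.
Characteristic equation s² + 5.4s + 6.5K_p = 0 gives ζ = 5.4/(2√(6.5K_p)).
Setting ζ = 0.24: √(6.5K_p) = 5.4/(2·0.24) = 11.25, so K_p = 126.6/6.5 = 19.5.

K_p = 19.5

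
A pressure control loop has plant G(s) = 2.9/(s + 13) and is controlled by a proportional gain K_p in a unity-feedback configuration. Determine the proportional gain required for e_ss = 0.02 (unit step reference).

K_p = 220

Steady-state error for a unit step on this type-0 loop is 1/(1 + K_p·G(0)).
G(0) = 0.2231. Require 1/(1 + K_p·0.2231) = 0.02, so 1 + 0.2231·K_p = 50.
K_p = (50 − 1)/0.2231 = 220.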